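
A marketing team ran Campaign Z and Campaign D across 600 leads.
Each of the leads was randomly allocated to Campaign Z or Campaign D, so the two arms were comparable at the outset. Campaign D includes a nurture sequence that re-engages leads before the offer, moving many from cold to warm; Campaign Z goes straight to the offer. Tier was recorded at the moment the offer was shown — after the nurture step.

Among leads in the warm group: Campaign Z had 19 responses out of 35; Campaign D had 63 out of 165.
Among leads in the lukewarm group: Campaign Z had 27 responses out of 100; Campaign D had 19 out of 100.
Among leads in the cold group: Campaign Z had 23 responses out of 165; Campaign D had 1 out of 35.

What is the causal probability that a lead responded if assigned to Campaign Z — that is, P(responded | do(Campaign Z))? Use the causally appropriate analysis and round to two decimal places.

0.23

The stratified and pooled comparisons disagree (Campaign Z wins within each engagement tier; Campaign D wins overall), so the answer turns on the causal role of engagement tier.
Engagement tier is recorded after the campaign and is itself shifted by it — it sits on the causal path from campaign to outcome. Conditioning on a mediator would strip out part of the effect we want; the pooled comparison gives the total causal effect.
So P(outcome | do(Campaign Z)) is just the pooled rate for Campaign Z: 69/300 = 0.230.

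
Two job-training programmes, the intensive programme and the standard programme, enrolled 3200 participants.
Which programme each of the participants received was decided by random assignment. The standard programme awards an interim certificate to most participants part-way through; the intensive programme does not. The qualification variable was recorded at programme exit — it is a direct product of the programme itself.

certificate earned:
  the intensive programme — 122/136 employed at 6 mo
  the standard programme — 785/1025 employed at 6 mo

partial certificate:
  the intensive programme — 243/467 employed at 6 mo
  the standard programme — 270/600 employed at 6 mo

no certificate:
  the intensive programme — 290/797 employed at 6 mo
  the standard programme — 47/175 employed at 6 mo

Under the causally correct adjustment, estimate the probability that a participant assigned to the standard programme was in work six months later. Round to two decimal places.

The stratified and pooled comparisons disagree (the intensive programme wins within each qualification attained during the programme; the standard programme wins overall), so the answer turns on the causal role of qualification attained during the programme.
Because the programme influences qualification attained during the programme, qualification attained during the programme is a post-treatment mediator, not a confounder. Stratifying on it would bias the estimate; the causal effect is the crude pooled difference.
So P(outcome | do(the standard programme)) is just the pooled rate for the standard programme: 1102/1800 = 0.612.

0.61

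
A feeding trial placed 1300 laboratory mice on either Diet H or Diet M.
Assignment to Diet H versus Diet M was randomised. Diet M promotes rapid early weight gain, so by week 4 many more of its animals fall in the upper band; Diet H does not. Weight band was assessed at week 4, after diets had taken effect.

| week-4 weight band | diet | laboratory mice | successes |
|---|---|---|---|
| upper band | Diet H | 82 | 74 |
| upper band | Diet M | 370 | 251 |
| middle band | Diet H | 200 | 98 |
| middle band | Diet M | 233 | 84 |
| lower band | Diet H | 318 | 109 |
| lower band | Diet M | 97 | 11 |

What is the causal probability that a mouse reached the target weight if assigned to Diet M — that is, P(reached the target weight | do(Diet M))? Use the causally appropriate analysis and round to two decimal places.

0.49

The week-4 weight band-specific comparison favours Diet H throughout, but the pooled figures favour Diet M. The question is whether to condition on week-4 weight band.
Week-4 weight band lies on the pathway diet → week-4 weight band → outcome, so adjusting for it blocks the indirect effect. For the total causal effect of diet, use the unadjusted pooled rates.
So P(outcome | do(Diet M)) is just the pooled rate for Diet M: 346/700 = 0.494.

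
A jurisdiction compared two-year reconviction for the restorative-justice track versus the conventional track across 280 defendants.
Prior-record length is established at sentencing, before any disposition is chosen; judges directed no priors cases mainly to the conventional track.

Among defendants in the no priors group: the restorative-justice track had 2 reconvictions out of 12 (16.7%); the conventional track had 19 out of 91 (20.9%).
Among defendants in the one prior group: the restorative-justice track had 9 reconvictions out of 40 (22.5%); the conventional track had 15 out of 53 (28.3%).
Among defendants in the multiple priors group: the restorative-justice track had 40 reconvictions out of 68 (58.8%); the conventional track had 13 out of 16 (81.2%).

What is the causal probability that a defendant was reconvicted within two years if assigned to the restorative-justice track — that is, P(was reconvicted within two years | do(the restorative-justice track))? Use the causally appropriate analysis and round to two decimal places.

The stratified and pooled comparisons disagree (the restorative-justice track wins within each prior-record length; the conventional track wins overall), so the answer turns on the causal role of prior-record length.
Prior-record length is set before the disposition has any effect — it is not caused by the disposition — and it independently drives the outcome. That makes it a confounder, so the causal comparison is within prior-record length levels.
Standardising the restorative-justice track to the population prior-record length mix: 0.368·2/12 + 0.332·9/40 + 0.300·40/68 = 0.313.

0.31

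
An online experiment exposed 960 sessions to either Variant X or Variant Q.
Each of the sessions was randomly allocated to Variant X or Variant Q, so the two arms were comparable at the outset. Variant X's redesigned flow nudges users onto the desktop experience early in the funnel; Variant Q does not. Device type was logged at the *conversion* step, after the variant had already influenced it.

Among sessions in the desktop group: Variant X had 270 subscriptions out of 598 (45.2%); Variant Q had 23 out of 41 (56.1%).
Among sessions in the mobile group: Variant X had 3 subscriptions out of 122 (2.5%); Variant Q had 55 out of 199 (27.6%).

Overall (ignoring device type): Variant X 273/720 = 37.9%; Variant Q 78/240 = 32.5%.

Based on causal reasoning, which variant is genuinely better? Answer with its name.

The stratified and pooled comparisons disagree (Variant Q wins within each device type; Variant X wins overall), so the answer turns on the causal role of device type.
Device type lies on the pathway variant → device type → outcome, so adjusting for it blocks the indirect effect. For the total causal effect of variant, use the unadjusted pooled rates.
Pooled: Variant X 37.9% vs Variant Q 32.5%; Variant X is higher overall.

Variant X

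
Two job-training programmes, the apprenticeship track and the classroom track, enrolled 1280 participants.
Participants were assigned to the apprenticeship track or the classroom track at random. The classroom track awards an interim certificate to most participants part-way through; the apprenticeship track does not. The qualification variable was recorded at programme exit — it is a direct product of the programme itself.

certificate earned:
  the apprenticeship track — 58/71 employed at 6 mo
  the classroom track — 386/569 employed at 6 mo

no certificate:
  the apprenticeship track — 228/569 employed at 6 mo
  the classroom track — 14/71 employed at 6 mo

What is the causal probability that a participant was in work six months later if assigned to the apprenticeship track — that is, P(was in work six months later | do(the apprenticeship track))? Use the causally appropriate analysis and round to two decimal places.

The stratified and pooled comparisons disagree (the apprenticeship track wins within each qualification attained during the programme; the classroom track wins overall), so the answer turns on the causal role of qualification attained during the programme.
Qualification attained during the programme here is a post-treatment variable shaped by the programme; conditioning on it would introduce bias rather than remove it. The overall comparison is the causal one.
So P(outcome | do(the apprenticeship track)) is just the pooled rate for the apprenticeship track: 286/640 = 0.447.

0.45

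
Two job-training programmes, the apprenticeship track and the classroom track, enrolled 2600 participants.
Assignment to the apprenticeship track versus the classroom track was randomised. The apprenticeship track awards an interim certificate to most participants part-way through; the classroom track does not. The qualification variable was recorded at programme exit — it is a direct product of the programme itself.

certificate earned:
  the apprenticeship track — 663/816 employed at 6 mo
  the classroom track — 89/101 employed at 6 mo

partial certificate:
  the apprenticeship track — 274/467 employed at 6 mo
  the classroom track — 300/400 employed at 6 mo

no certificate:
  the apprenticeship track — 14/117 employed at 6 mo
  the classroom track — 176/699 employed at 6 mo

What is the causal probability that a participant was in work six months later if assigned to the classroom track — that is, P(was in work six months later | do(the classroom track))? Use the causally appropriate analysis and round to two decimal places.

0.47

The qualification attained during the programme-specific comparison favours the classroom track throughout, but the pooled figures favour the apprenticeship track. The question is whether to condition on qualification attained during the programme.
The distribution of qualification attained during the programme is itself part of what the programme does — it is an intermediate outcome. Holding it fixed would remove that part of the effect; the total effect is the pooled difference.
So P(outcome | do(the classroom track)) is just the pooled rate for the classroom track: 565/1200 = 0.471.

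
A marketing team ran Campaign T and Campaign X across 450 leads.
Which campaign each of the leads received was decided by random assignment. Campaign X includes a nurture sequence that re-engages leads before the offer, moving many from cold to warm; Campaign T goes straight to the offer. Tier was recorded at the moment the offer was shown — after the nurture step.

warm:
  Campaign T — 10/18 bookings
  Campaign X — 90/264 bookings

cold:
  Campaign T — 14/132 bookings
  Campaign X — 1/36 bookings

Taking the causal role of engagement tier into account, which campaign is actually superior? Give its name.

Engagement tier here is a post-treatment variable shaped by the campaign; conditioning on it would introduce bias rather than remove it. The overall comparison is the causal one.
Pooled: Campaign T 16.0% vs Campaign X 30.3%; Campaign X is higher overall.

Campaign X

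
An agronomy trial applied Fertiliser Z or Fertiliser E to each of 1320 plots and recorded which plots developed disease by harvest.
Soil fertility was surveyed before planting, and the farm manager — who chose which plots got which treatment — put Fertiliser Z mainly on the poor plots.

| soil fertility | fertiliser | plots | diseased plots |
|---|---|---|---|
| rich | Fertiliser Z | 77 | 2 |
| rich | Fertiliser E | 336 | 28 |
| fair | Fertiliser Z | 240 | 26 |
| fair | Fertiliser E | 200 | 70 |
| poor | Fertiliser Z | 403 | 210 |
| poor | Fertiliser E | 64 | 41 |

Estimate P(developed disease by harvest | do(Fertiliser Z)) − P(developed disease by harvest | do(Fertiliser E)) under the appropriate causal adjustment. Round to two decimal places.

-0.14

Fertiliser Z is lower inside every soil fertility stratum but Fertiliser E is lower in aggregate. Whether to stratify depends on how soil fertility relates to the fertiliser.
Here soil fertility is a common cause — it drives both which fertiliser a case falls under and the outcome. The crude comparison mixes populations; the stratum-specific rates are the causally relevant ones.
Adjusting over the population distribution of soil fertility: 0.313·(0.026−0.083) + 0.333·(0.108−0.350) + 0.354·(0.521−0.641) = -0.141.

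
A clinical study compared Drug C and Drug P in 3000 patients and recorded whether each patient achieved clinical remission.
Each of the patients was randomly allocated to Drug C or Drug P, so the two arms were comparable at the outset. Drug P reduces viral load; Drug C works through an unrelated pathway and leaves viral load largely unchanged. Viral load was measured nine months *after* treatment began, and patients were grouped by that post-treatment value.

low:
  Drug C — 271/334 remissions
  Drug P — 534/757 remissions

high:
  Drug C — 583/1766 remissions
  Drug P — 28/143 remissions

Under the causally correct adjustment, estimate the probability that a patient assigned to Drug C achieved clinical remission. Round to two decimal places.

0.41

Because the drug influences viral load, viral load is a post-treatment mediator, not a confounder. Stratifying on it would bias the estimate; the causal effect is the crude pooled difference.
So P(outcome | do(Drug C)) is just the pooled rate for Drug C: 854/2100 = 0.407.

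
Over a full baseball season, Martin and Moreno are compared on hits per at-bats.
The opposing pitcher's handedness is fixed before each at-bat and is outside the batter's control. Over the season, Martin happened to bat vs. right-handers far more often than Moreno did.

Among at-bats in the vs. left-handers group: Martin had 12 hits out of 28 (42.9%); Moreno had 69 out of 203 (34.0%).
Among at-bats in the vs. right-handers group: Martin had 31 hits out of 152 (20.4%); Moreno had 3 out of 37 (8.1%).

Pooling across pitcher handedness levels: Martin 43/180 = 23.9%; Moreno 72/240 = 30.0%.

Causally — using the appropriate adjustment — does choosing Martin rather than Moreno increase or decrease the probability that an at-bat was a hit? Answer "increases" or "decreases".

increases

Pitcher handedness satisfies the back-door criterion: it is not a descendant of the player, and it blocks the spurious path from player to outcome. Adjusting for it (i.e., using the within-pitcher handedness rates) gives the causal effect.
Within each level — vs. left-handers: 42.9% vs 34.0%; vs. right-handers: 20.4% vs 8.1% — Martin is higher every time.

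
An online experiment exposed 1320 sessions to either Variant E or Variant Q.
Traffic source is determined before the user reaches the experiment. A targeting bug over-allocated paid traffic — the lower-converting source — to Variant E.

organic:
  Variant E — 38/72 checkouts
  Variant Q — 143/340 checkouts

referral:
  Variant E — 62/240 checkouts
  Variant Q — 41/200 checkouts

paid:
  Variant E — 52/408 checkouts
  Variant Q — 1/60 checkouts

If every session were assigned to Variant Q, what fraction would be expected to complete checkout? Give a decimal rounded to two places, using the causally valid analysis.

0.21

Traffic source differs across variants for reasons unrelated to any effect of the variant itself, and it separately predicts the outcome — a classic confounder. We must compare within traffic source levels.
Standardising Variant Q to the population traffic source mix: 0.312·143/340 + 0.333·41/200 + 0.355·1/60 = 0.206.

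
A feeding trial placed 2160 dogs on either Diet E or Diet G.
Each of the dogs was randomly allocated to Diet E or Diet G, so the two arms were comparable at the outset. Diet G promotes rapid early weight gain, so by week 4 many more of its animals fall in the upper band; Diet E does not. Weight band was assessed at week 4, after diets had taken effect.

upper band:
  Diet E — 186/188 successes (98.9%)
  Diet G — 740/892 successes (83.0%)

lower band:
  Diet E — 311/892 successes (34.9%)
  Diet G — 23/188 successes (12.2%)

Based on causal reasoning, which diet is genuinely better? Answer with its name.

Because the diet influences week-4 weight band, week-4 weight band is a post-treatment mediator, not a confounder. Stratifying on it would bias the estimate; the causal effect is the crude pooled difference.
Pooled: Diet E 46.0% vs Diet G 70.6%; Diet G is higher overall.

Diet G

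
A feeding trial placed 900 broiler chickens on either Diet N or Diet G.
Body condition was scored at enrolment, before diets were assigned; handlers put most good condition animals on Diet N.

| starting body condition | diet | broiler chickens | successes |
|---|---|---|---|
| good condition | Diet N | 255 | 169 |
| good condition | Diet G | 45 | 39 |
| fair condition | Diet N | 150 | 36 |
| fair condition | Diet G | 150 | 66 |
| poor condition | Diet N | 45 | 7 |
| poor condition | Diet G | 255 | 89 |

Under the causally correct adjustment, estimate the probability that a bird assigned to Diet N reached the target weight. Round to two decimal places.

Within every starting body condition level Diet G has the higher rate, yet pooled Diet N does — Simpson's reversal.
Starting body condition satisfies the back-door criterion: it is not a descendant of the diet, and it blocks the spurious path from diet to outcome. Adjusting for it (i.e., using the within-starting body condition rates) gives the causal effect.
Standardising Diet N to the population starting body condition mix: 0.333·169/255 + 0.333·36/150 + 0.333·7/45 = 0.353.

0.35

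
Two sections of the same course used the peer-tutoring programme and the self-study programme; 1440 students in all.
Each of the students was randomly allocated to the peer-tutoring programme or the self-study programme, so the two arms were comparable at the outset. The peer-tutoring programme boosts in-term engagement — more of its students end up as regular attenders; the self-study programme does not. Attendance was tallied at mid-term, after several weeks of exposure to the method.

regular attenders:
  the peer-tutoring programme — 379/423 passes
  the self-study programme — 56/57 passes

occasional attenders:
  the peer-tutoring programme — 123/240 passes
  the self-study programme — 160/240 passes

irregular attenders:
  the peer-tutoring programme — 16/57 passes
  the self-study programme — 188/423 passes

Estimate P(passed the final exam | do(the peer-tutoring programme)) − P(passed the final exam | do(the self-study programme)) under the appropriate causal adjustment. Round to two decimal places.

Mid-term attendance is downstream of the teaching method. One should not condition on a consequence of treatment, so the overall rates are the right comparison.
The causal difference is the pooled difference: 0.719 − 0.561 = +0.158.

+0.16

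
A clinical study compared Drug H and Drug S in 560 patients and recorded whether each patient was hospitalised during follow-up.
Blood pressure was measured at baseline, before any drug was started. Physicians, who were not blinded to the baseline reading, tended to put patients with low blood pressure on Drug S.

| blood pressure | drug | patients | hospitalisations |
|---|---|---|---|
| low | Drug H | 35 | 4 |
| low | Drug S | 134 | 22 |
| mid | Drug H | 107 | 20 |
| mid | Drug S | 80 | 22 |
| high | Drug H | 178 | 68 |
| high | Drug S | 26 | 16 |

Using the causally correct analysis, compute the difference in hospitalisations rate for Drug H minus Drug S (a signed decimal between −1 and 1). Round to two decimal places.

-0.13

Blood pressure differs across drugs for reasons unrelated to any effect of the drug itself, and it separately predicts the outcome — a classic confounder. We must compare within blood pressure levels.
Adjusting over the population distribution of blood pressure: 0.302·(0.114−0.164) + 0.334·(0.187−0.275) + 0.364·(0.382−0.615) = -0.129.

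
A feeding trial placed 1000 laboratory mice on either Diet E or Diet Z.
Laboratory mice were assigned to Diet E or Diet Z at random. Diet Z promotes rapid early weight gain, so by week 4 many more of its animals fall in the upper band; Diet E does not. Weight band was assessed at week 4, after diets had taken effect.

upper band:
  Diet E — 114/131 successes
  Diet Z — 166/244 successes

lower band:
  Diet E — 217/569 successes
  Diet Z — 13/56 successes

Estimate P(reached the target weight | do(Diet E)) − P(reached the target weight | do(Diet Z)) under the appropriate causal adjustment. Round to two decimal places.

-0.12

Week-4 weight band here is a post-treatment variable shaped by the diet; conditioning on it would introduce bias rather than remove it. The overall comparison is the causal one.
The causal difference is the pooled difference: 0.473 − 0.597 = -0.124.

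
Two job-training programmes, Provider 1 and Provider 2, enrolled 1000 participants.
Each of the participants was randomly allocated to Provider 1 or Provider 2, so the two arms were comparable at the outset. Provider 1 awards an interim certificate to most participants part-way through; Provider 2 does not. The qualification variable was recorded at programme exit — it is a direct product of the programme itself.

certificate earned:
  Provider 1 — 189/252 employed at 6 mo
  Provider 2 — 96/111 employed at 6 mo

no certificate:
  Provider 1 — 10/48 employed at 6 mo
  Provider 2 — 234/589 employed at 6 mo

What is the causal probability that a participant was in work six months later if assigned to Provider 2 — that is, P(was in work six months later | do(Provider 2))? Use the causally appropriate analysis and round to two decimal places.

Qualification attained during the programme is recorded after the programme and is itself shifted by it — it sits on the causal path from programme to outcome. Conditioning on a mediator would strip out part of the effect we want; the pooled comparison gives the total causal effect.
So P(outcome | do(Provider 2)) is just the pooled rate for Provider 2: 330/700 = 0.471.

0.47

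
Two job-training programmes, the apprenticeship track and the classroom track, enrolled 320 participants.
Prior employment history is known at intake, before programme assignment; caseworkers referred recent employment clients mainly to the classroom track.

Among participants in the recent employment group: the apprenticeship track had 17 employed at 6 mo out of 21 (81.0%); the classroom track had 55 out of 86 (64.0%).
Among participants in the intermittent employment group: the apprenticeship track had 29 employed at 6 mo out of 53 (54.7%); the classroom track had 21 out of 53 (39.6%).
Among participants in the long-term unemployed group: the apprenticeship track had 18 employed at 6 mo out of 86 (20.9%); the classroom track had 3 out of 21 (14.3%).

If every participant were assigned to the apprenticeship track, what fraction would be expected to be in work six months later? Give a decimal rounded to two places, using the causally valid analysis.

Prior employment history differs across programmes for reasons unrelated to any effect of the programme itself, and it separately predicts the outcome — a classic confounder. We must compare within prior employment history levels.
Standardising the apprenticeship track to the population prior employment history mix: 0.334·17/21 + 0.331·29/53 + 0.334·18/86 = 0.522.

0.52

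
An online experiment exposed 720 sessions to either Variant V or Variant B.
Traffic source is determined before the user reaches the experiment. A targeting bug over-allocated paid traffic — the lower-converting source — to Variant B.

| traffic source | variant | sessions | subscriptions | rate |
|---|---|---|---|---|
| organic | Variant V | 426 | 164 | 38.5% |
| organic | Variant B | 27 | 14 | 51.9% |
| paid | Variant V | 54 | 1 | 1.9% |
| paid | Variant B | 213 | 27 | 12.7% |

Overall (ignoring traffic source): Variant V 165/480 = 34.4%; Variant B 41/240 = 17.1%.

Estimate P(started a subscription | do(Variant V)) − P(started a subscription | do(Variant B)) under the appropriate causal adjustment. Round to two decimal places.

Variant B is higher inside every traffic source stratum but Variant V is higher in aggregate. Whether to stratify depends on how traffic source relates to the variant.
Since traffic source is a pre-existing factor (not a product of the variant) and it affects the outcome on its own, it is a confounder. The stratified rates, not the pooled rate, identify the causal effect.
Adjusting over the population distribution of traffic source: 0.629·(0.385−0.519) + 0.371·(0.019−0.127) = -0.124.

-0.12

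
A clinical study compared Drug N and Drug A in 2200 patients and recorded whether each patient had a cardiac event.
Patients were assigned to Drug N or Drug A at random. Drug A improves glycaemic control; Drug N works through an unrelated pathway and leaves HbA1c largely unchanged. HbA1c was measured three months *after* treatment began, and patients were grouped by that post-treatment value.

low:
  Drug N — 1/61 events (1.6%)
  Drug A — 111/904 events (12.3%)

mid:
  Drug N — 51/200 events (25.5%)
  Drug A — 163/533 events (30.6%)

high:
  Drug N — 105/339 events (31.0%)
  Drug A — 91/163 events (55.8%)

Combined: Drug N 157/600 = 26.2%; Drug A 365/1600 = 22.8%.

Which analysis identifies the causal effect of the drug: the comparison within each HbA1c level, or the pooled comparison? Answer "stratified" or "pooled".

pooled

HbA1c is recorded after the drug and is itself shifted by it — it sits on the causal path from drug to outcome. Conditioning on a mediator would strip out part of the effect we want; the pooled comparison gives the total causal effect.
Pooled: Drug N 26.2% vs Drug A 22.8%; Drug A is lower overall.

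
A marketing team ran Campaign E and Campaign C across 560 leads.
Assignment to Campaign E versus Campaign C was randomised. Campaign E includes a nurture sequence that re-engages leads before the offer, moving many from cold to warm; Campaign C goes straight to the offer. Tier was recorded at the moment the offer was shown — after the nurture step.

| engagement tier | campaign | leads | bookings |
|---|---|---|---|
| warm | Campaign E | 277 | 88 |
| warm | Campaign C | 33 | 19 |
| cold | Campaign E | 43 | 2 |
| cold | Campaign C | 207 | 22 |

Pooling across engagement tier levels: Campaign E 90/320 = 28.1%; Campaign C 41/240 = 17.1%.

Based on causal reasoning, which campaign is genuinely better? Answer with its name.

Campaign E

Within every engagement tier level Campaign C has the higher rate, yet pooled Campaign E does — Simpson's reversal.
The distribution of engagement tier is itself part of what the campaign does — it is an intermediate outcome. Holding it fixed would remove that part of the effect; the total effect is the pooled difference.
Pooled: Campaign E 28.1% vs Campaign C 17.1%; Campaign E is higher overall.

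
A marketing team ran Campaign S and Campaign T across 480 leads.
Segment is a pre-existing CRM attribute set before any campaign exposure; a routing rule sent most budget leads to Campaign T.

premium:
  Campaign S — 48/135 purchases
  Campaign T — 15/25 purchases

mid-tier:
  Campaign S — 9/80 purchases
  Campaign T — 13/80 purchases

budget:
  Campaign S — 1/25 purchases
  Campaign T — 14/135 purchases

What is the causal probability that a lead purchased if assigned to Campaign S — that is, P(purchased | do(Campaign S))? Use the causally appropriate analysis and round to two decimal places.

The stratified and pooled comparisons disagree (Campaign T wins within each customer segment; Campaign S wins overall), so the answer turns on the causal role of customer segment.
The imbalance in customer segment arose from how leads were allocated, not from anything the campaign did; and customer segment independently affects the outcome. The pooled gap is confounded — condition on customer segment.
Standardising Campaign S to the population customer segment mix: 0.333·48/135 + 0.333·9/80 + 0.333·1/25 = 0.169.

0.17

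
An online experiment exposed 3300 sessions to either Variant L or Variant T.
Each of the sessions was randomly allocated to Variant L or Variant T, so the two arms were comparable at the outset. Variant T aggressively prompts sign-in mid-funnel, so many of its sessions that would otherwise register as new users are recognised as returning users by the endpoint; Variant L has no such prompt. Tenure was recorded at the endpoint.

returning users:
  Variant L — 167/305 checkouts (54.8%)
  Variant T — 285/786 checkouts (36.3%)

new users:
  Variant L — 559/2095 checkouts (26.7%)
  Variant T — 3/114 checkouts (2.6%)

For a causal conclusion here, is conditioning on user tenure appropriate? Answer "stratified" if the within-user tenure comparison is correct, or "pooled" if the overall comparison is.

pooled

Variant L is higher inside every user tenure stratum but Variant T is higher in aggregate. Whether to stratify depends on how user tenure relates to the variant.
User tenure is recorded after the variant and is itself shifted by it — it sits on the causal path from variant to outcome. Conditioning on a mediator would strip out part of the effect we want; the pooled comparison gives the total causal effect.
Pooled: Variant L 30.2% vs Variant T 32.0%; Variant T is higher overall.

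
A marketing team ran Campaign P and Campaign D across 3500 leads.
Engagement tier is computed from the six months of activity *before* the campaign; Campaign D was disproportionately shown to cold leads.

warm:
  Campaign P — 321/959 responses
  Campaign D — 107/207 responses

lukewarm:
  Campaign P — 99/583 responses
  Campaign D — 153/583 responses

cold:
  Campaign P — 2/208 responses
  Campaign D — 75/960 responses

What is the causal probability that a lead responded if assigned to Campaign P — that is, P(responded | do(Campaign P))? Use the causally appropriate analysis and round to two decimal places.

0.17

Within every engagement tier level Campaign D has the higher rate, yet pooled Campaign P does — Simpson's reversal.
Engagement tier differs across campaigns for reasons unrelated to any effect of the campaign itself, and it separately predicts the outcome — a classic confounder. We must compare within engagement tier levels.
Standardising Campaign P to the population engagement tier mix: 0.333·321/959 + 0.333·99/583 + 0.334·2/208 = 0.171.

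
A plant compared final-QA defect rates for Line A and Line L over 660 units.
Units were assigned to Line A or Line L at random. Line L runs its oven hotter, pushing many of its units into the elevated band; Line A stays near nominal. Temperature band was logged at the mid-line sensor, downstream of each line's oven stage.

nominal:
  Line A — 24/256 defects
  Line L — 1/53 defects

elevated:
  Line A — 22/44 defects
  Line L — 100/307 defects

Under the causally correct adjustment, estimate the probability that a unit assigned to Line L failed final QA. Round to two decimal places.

0.28

Line L is lower inside every in-process temperature band stratum but Line A is lower in aggregate. Whether to stratify depends on how in-process temperature band relates to the line.
In-process temperature band lies on the pathway line → in-process temperature band → outcome, so adjusting for it blocks the indirect effect. For the total causal effect of line, use the unadjusted pooled rates.
So P(outcome | do(Line L)) is just the pooled rate for Line L: 101/360 = 0.281.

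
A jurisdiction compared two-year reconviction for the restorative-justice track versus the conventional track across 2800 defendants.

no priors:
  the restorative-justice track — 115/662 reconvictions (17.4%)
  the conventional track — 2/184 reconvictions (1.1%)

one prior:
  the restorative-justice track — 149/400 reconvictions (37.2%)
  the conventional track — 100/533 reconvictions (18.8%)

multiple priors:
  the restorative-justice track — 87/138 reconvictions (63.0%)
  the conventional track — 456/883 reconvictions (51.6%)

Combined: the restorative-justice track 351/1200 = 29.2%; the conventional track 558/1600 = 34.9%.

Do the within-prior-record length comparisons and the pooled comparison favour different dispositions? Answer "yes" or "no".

Within each prior-record length level (no priors 17.4% vs 1.1%; one prior 37.2% vs 18.8%; multiple priors 63.0% vs 51.6%), the conventional track has the lower rate every time. Pooled: 29.2% vs 34.9% — the restorative-justice track has the lower rate overall. The two comparisons disagree.

yes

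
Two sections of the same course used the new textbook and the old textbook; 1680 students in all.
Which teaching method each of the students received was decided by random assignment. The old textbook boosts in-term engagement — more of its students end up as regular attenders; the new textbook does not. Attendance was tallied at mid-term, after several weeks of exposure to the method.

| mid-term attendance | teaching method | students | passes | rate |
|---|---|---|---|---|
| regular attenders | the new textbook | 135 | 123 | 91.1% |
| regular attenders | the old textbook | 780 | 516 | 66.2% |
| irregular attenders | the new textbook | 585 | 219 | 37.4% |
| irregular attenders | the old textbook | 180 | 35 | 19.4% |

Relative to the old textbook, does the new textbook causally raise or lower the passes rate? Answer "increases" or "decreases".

decreases

Mid-term attendance is recorded after the teaching method and is itself shifted by it — it sits on the causal path from teaching method to outcome. Conditioning on a mediator would strip out part of the effect we want; the pooled comparison gives the total causal effect.
Pooled: the new textbook 47.5% vs the old textbook 57.4%; the old textbook is higher overall.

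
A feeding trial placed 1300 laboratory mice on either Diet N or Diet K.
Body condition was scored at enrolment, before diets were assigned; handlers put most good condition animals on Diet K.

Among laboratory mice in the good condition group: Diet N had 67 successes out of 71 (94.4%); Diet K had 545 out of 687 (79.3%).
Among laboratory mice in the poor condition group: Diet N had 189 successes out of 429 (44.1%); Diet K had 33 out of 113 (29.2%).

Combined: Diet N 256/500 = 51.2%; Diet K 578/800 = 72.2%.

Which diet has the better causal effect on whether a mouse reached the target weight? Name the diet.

Within every starting body condition level Diet N has the higher rate, yet pooled Diet K does — Simpson's reversal.
Since starting body condition is a pre-existing factor (not a product of the diet) and it affects the outcome on its own, it is a confounder. The stratified rates, not the pooled rate, identify the causal effect.
Within each level — good condition: 94.4% vs 79.3%; poor condition: 44.1% vs 29.2% — Diet N is higher every time.

Diet N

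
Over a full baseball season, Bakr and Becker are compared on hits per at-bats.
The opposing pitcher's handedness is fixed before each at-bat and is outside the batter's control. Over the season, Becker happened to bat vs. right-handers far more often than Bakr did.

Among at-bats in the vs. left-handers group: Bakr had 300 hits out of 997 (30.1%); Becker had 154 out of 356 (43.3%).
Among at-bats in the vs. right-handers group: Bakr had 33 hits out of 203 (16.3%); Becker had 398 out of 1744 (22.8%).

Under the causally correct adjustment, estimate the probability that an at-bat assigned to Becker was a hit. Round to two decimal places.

The stratified and pooled comparisons disagree (Becker wins within each pitcher handedness; Bakr wins overall), so the answer turns on the causal role of pitcher handedness.
Pitcher handedness differs across players for reasons unrelated to any effect of the player itself, and it separately predicts the outcome — a classic confounder. We must compare within pitcher handedness levels.
Standardising Becker to the population pitcher handedness mix: 0.410·154/356 + 0.590·398/1744 = 0.312.

0.31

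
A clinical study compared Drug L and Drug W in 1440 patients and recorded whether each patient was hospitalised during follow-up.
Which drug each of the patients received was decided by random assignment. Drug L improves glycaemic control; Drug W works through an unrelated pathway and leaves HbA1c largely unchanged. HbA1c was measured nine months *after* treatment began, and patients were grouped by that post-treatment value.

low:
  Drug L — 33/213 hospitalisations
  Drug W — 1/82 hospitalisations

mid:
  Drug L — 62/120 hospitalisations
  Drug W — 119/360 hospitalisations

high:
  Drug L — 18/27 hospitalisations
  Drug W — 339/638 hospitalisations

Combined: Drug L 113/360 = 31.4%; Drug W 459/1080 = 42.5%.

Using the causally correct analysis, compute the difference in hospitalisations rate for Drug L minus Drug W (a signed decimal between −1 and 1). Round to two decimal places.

-0.11

Drug W is lower inside every HbA1c stratum but Drug L is lower in aggregate. Whether to stratify depends on how HbA1c relates to the drug.
HbA1c is recorded after the drug and is itself shifted by it — it sits on the causal path from drug to outcome. Conditioning on a mediator would strip out part of the effect we want; the pooled comparison gives the total causal effect.
The causal difference is the pooled difference: 0.314 − 0.425 = -0.111.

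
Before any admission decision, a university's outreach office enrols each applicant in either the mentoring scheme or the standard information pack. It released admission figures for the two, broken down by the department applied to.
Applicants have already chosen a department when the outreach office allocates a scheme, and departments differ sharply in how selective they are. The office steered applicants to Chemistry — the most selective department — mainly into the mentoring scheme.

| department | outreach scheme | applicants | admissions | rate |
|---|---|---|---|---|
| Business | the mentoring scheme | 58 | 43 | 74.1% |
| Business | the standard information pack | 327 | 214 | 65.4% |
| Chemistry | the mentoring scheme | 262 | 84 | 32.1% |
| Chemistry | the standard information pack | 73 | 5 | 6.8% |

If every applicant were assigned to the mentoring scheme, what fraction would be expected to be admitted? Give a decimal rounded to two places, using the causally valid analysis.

0.55

Within every department level the mentoring scheme has the higher rate, yet pooled the standard information pack does — Simpson's reversal.
Department satisfies the back-door criterion: it is not a descendant of the outreach scheme, and it blocks the spurious path from outreach scheme to outcome. Adjusting for it (i.e., using the within-department rates) gives the causal effect.
Standardising the mentoring scheme to the population department mix: 0.535·43/58 + 0.465·84/262 = 0.546.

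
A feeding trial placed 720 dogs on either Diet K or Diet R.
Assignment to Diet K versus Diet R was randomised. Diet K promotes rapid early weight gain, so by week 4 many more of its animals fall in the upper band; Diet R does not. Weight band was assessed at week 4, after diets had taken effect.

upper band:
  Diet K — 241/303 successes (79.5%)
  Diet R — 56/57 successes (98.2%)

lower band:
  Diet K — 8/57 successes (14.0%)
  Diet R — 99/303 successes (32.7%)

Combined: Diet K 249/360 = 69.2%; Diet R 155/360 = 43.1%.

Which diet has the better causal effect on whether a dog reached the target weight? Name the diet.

Diet K

The week-4 weight band-specific comparison favours Diet R throughout, but the pooled figures favour Diet K. The question is whether to condition on week-4 weight band.
Week-4 weight band is recorded after the diet and is itself shifted by it — it sits on the causal path from diet to outcome. Conditioning on a mediator would strip out part of the effect we want; the pooled comparison gives the total causal effect.
Pooled: Diet K 69.2% vs Diet R 43.1%; Diet K is higher overall.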